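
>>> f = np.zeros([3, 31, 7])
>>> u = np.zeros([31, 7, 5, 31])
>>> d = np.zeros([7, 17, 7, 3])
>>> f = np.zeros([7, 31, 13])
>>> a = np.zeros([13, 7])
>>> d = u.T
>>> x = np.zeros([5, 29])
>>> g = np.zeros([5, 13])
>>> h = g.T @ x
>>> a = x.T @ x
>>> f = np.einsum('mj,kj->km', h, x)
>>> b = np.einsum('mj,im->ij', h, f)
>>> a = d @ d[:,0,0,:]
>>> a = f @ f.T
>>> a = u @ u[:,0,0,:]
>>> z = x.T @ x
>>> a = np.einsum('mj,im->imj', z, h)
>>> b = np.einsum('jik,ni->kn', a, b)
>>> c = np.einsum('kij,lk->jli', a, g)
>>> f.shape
(5, 13)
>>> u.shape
(31, 7, 5, 31)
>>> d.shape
(31, 5, 7, 31)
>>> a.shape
(13, 29, 29)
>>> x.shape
(5, 29)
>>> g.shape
(5, 13)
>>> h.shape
(13, 29)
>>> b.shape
(29, 5)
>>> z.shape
(29, 29)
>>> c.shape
(29, 5, 29)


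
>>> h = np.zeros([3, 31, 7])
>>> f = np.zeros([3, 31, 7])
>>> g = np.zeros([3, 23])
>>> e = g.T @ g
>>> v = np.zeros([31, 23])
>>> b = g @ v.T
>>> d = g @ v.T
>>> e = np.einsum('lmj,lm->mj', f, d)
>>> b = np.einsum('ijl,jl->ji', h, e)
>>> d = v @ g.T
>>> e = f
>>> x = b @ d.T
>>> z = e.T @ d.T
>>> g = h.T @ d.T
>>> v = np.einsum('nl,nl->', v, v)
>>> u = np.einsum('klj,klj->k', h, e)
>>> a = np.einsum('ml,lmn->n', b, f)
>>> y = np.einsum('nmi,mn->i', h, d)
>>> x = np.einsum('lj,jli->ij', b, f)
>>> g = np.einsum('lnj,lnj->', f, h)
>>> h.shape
(3, 31, 7)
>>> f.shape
(3, 31, 7)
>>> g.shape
()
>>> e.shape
(3, 31, 7)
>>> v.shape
()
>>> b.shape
(31, 3)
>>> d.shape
(31, 3)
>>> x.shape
(7, 3)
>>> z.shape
(7, 31, 31)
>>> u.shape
(3,)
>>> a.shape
(7,)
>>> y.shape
(7,)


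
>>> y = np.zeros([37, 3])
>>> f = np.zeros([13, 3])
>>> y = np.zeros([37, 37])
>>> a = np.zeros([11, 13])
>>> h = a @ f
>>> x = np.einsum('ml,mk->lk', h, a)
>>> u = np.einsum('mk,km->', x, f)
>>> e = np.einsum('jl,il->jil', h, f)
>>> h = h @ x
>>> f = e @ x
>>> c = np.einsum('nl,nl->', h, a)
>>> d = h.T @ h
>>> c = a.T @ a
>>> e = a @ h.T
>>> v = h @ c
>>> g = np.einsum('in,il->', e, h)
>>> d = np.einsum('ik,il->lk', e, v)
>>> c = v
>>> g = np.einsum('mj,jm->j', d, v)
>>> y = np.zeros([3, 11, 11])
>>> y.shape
(3, 11, 11)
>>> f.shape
(11, 13, 13)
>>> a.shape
(11, 13)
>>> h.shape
(11, 13)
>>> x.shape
(3, 13)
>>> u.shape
()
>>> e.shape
(11, 11)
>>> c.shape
(11, 13)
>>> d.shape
(13, 11)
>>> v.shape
(11, 13)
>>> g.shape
(11,)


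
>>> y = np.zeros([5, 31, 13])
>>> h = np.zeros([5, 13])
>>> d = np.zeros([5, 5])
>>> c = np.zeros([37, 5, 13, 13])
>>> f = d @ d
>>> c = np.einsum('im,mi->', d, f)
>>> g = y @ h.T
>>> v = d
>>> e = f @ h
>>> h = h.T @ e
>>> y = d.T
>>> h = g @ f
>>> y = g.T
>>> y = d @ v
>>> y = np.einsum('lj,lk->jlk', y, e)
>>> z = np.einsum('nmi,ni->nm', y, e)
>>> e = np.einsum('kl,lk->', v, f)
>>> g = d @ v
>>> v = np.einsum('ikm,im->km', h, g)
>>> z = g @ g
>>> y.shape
(5, 5, 13)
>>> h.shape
(5, 31, 5)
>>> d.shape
(5, 5)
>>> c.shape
()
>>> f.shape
(5, 5)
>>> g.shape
(5, 5)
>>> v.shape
(31, 5)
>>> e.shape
()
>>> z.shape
(5, 5)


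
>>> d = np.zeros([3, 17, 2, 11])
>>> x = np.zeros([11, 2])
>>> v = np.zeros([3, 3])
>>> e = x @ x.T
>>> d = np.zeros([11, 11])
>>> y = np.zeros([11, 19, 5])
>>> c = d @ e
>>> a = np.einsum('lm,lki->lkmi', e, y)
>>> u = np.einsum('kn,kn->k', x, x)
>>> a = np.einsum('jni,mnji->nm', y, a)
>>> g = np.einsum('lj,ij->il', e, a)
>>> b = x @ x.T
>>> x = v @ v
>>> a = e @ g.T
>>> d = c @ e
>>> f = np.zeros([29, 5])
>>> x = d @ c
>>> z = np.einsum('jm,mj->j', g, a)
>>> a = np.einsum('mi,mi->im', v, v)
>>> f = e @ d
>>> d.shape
(11, 11)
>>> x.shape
(11, 11)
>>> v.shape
(3, 3)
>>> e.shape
(11, 11)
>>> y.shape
(11, 19, 5)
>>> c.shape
(11, 11)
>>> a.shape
(3, 3)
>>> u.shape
(11,)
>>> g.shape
(19, 11)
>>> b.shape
(11, 11)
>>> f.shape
(11, 11)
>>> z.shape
(19,)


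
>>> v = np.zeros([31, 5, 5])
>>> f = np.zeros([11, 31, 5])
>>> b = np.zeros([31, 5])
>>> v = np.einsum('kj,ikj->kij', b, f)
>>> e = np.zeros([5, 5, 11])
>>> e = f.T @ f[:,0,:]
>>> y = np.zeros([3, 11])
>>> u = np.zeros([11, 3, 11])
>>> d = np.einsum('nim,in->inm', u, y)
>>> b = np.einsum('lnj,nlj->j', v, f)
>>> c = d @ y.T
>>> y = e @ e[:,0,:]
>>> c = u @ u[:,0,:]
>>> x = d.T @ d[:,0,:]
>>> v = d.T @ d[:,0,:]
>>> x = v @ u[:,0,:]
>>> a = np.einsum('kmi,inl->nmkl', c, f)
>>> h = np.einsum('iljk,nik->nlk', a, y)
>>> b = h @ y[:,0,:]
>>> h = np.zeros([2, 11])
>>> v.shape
(11, 11, 11)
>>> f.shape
(11, 31, 5)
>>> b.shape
(5, 3, 5)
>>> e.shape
(5, 31, 5)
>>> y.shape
(5, 31, 5)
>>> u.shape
(11, 3, 11)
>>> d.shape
(3, 11, 11)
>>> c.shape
(11, 3, 11)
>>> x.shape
(11, 11, 11)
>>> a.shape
(31, 3, 11, 5)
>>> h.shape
(2, 11)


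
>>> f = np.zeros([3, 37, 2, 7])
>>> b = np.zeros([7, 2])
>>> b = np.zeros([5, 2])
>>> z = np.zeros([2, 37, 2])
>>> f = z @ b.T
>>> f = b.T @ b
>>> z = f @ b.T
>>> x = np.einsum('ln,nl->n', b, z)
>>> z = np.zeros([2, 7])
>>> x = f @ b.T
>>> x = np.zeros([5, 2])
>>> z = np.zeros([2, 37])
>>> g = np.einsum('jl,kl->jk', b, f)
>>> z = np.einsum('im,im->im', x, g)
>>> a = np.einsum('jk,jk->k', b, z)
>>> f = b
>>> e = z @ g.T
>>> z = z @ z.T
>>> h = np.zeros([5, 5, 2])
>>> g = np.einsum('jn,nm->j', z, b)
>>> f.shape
(5, 2)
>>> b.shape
(5, 2)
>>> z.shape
(5, 5)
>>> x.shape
(5, 2)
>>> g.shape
(5,)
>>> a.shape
(2,)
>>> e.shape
(5, 5)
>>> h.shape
(5, 5, 2)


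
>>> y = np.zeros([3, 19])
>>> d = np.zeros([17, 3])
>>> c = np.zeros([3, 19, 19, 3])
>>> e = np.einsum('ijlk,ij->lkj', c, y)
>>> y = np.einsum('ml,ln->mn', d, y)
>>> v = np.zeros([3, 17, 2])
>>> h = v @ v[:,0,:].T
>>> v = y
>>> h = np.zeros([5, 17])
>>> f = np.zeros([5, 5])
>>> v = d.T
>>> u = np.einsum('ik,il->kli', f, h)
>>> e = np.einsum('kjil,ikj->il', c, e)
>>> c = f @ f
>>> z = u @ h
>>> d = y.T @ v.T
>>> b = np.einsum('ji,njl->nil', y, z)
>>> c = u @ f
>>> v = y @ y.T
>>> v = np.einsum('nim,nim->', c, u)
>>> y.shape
(17, 19)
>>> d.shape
(19, 3)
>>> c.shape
(5, 17, 5)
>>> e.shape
(19, 3)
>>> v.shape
()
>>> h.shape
(5, 17)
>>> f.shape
(5, 5)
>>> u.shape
(5, 17, 5)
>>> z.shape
(5, 17, 17)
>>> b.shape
(5, 19, 17)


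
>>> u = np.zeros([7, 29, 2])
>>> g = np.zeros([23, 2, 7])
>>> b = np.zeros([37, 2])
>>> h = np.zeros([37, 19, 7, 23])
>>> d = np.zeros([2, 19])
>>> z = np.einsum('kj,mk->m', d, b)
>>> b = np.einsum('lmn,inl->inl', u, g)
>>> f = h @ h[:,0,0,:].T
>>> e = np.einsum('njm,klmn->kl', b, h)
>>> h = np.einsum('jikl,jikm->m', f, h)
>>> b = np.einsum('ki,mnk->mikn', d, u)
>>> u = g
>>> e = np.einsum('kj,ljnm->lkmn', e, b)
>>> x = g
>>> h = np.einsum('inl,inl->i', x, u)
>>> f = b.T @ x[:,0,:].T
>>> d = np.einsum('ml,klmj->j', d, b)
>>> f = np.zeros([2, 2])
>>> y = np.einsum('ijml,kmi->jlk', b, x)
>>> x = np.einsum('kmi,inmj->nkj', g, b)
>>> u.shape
(23, 2, 7)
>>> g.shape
(23, 2, 7)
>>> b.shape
(7, 19, 2, 29)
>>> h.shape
(23,)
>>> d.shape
(29,)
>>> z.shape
(37,)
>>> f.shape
(2, 2)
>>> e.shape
(7, 37, 29, 2)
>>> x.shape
(19, 23, 29)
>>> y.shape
(19, 29, 23)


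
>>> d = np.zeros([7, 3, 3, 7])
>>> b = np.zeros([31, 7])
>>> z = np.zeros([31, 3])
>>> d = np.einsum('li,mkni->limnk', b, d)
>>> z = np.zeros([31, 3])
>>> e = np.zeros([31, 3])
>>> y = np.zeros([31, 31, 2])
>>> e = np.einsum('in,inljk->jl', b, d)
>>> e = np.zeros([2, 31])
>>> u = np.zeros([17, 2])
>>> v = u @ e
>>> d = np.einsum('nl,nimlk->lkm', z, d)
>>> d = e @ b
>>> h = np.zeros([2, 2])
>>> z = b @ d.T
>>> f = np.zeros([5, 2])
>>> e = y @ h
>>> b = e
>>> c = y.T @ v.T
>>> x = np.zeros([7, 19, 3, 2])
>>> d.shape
(2, 7)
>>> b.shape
(31, 31, 2)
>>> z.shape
(31, 2)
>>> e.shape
(31, 31, 2)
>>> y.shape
(31, 31, 2)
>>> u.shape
(17, 2)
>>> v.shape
(17, 31)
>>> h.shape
(2, 2)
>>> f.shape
(5, 2)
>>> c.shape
(2, 31, 17)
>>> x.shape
(7, 19, 3, 2)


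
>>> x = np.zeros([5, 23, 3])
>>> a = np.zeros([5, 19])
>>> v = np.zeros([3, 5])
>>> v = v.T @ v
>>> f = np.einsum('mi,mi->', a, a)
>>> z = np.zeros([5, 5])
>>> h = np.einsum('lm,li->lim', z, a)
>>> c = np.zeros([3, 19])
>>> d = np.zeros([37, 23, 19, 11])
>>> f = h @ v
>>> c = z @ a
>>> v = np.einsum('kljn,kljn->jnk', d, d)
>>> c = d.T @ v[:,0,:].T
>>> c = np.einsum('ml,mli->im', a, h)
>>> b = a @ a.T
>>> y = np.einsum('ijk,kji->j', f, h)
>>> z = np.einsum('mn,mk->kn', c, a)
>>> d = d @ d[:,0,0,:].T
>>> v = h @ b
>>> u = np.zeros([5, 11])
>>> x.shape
(5, 23, 3)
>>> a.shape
(5, 19)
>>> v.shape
(5, 19, 5)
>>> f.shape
(5, 19, 5)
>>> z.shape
(19, 5)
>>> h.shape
(5, 19, 5)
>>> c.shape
(5, 5)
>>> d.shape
(37, 23, 19, 37)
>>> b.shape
(5, 5)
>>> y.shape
(19,)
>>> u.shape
(5, 11)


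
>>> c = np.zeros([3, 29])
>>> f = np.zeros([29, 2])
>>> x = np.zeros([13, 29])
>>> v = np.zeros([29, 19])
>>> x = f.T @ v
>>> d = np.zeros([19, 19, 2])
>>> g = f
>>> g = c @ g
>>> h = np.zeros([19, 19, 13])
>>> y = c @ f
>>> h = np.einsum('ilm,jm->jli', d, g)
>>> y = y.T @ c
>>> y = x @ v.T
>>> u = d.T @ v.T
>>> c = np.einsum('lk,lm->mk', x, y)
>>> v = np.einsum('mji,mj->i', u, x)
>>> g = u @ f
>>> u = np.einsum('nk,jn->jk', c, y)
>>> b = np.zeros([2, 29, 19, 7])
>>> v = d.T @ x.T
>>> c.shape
(29, 19)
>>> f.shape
(29, 2)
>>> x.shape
(2, 19)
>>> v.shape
(2, 19, 2)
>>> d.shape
(19, 19, 2)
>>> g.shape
(2, 19, 2)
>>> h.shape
(3, 19, 19)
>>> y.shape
(2, 29)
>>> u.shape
(2, 19)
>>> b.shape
(2, 29, 19, 7)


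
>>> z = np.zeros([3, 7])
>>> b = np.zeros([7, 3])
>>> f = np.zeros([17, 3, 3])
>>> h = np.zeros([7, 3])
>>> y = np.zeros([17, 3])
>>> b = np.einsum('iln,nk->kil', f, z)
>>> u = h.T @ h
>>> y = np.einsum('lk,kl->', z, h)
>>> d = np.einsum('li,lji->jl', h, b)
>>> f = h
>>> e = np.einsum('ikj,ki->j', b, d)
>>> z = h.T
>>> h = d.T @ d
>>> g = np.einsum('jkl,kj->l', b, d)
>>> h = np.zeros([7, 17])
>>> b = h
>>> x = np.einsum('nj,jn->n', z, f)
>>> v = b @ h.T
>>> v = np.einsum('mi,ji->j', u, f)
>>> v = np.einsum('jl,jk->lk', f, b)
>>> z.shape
(3, 7)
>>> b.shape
(7, 17)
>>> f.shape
(7, 3)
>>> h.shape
(7, 17)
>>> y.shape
()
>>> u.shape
(3, 3)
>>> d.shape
(17, 7)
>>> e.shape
(3,)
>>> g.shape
(3,)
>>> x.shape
(3,)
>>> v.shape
(3, 17)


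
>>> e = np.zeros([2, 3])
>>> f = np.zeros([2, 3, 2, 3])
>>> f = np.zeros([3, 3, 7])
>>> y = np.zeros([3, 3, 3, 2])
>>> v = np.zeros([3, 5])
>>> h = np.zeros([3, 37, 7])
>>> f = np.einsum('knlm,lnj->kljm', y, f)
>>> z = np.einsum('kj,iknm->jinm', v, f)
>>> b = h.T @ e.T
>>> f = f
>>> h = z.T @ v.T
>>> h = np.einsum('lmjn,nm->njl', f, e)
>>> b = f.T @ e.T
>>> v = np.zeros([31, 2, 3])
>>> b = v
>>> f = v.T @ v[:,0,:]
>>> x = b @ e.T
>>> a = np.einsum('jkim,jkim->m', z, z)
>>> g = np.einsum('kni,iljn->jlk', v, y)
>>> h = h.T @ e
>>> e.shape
(2, 3)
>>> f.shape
(3, 2, 3)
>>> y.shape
(3, 3, 3, 2)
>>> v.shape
(31, 2, 3)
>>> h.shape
(3, 7, 3)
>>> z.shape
(5, 3, 7, 2)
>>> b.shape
(31, 2, 3)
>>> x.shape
(31, 2, 2)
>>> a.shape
(2,)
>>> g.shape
(3, 3, 31)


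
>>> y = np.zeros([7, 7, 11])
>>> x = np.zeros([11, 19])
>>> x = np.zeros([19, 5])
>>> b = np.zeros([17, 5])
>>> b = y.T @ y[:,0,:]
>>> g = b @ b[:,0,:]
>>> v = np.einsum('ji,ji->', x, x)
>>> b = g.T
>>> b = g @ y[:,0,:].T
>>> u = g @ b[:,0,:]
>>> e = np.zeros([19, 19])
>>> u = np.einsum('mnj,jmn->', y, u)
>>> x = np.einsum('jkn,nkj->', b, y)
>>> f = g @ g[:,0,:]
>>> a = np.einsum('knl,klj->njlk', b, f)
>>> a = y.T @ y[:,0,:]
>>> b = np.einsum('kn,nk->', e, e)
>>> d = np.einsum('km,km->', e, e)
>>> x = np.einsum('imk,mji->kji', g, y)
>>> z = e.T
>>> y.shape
(7, 7, 11)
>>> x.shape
(11, 7, 11)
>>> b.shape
()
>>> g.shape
(11, 7, 11)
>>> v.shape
()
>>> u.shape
()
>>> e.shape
(19, 19)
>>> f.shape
(11, 7, 11)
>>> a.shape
(11, 7, 11)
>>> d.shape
()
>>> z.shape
(19, 19)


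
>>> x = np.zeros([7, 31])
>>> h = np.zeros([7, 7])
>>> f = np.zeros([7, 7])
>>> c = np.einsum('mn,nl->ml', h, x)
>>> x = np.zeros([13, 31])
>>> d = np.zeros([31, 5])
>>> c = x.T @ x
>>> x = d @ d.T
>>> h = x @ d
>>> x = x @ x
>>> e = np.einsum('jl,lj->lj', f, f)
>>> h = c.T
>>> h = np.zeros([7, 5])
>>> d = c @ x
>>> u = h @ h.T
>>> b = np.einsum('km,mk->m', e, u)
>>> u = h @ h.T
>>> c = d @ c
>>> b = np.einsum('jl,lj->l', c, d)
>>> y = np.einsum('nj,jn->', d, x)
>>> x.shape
(31, 31)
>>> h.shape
(7, 5)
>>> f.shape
(7, 7)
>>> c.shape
(31, 31)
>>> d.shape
(31, 31)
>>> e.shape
(7, 7)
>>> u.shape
(7, 7)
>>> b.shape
(31,)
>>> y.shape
()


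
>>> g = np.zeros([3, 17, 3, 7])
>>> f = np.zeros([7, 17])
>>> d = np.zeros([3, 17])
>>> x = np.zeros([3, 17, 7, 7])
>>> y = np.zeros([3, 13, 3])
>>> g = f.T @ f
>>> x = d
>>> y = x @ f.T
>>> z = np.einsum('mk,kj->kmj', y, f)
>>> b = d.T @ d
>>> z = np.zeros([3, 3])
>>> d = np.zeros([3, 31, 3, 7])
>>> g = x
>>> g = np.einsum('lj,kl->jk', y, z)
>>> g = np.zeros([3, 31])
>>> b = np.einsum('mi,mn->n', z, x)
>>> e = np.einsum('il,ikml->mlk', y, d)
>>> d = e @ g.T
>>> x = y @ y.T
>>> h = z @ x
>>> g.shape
(3, 31)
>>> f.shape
(7, 17)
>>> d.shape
(3, 7, 3)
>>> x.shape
(3, 3)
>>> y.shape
(3, 7)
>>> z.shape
(3, 3)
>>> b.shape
(17,)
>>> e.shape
(3, 7, 31)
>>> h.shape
(3, 3)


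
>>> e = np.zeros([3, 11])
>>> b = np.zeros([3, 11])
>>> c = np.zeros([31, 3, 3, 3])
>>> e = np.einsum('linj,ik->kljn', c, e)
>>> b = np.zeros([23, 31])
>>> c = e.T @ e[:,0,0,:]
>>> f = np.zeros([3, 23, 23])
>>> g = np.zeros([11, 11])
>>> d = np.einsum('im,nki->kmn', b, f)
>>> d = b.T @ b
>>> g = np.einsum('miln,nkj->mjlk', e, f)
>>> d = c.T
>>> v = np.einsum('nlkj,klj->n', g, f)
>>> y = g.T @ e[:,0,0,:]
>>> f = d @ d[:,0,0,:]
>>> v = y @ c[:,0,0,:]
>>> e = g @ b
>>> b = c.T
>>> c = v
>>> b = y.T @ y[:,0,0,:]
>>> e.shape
(11, 23, 3, 31)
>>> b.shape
(3, 23, 3, 3)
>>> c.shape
(23, 3, 23, 3)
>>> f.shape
(3, 31, 3, 3)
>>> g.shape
(11, 23, 3, 23)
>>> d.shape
(3, 31, 3, 3)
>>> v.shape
(23, 3, 23, 3)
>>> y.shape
(23, 3, 23, 3)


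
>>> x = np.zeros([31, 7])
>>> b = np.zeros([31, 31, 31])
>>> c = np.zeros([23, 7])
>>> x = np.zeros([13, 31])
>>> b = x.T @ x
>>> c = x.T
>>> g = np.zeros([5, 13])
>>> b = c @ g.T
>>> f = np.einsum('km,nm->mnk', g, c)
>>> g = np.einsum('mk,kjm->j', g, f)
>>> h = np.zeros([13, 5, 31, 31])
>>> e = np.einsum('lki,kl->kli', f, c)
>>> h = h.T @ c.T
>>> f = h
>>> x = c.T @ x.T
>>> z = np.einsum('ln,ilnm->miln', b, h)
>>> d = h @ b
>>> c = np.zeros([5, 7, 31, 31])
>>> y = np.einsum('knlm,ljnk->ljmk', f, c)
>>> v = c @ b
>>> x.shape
(13, 13)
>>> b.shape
(31, 5)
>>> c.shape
(5, 7, 31, 31)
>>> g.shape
(31,)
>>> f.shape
(31, 31, 5, 31)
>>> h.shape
(31, 31, 5, 31)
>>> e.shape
(31, 13, 5)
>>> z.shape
(31, 31, 31, 5)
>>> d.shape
(31, 31, 5, 5)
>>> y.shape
(5, 7, 31, 31)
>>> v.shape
(5, 7, 31, 5)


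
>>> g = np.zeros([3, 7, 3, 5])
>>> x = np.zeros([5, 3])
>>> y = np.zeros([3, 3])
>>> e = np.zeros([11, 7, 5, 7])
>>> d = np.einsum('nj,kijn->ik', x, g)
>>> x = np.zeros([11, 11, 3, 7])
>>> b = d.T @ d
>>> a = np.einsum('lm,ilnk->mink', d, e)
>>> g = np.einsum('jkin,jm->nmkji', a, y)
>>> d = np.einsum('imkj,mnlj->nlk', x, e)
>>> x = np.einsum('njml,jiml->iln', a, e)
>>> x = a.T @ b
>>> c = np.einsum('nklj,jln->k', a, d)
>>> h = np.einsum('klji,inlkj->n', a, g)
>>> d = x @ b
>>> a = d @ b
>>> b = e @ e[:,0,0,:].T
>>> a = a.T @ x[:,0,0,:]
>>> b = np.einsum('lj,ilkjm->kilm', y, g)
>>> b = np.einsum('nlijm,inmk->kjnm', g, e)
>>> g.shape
(7, 3, 11, 3, 5)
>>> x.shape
(7, 5, 11, 3)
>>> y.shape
(3, 3)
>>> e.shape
(11, 7, 5, 7)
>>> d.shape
(7, 5, 11, 3)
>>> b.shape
(7, 3, 7, 5)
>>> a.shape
(3, 11, 5, 3)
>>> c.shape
(11,)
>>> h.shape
(3,)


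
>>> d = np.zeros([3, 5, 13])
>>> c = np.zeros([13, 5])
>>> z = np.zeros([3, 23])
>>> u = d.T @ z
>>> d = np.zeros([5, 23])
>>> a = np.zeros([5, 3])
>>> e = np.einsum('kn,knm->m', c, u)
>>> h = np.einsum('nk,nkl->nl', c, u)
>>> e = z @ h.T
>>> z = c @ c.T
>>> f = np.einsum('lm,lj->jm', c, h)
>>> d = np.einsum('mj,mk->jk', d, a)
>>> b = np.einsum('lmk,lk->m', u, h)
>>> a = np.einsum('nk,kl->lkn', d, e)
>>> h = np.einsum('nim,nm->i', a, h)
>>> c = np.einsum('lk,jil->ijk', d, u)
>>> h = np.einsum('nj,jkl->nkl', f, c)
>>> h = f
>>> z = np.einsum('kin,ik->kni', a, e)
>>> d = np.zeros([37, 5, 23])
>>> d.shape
(37, 5, 23)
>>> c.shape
(5, 13, 3)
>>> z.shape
(13, 23, 3)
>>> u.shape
(13, 5, 23)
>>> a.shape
(13, 3, 23)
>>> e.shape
(3, 13)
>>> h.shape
(23, 5)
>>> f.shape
(23, 5)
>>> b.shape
(5,)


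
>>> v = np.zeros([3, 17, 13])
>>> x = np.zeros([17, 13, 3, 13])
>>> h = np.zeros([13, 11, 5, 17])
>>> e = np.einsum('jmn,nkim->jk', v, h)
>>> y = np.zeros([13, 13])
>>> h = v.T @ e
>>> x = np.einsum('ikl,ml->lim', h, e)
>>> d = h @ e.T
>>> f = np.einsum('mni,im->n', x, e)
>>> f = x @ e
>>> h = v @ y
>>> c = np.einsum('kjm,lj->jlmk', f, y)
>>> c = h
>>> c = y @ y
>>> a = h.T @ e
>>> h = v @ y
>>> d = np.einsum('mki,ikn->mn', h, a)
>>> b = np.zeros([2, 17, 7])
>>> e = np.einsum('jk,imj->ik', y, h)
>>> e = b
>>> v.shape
(3, 17, 13)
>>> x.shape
(11, 13, 3)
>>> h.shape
(3, 17, 13)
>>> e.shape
(2, 17, 7)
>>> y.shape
(13, 13)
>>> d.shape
(3, 11)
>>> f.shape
(11, 13, 11)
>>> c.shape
(13, 13)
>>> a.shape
(13, 17, 11)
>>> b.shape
(2, 17, 7)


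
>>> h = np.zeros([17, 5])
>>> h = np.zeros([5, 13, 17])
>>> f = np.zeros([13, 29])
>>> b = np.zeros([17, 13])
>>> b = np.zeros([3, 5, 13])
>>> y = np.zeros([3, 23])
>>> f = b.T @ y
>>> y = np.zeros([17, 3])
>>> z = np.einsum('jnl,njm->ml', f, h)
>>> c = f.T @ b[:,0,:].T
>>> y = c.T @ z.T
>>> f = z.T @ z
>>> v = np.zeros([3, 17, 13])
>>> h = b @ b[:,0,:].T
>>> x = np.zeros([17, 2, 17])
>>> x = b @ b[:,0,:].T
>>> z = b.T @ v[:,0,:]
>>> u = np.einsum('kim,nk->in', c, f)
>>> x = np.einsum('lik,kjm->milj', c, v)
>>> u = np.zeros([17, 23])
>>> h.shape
(3, 5, 3)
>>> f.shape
(23, 23)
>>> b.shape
(3, 5, 13)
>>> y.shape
(3, 5, 17)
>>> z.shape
(13, 5, 13)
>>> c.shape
(23, 5, 3)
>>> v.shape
(3, 17, 13)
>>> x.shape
(13, 5, 23, 17)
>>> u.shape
(17, 23)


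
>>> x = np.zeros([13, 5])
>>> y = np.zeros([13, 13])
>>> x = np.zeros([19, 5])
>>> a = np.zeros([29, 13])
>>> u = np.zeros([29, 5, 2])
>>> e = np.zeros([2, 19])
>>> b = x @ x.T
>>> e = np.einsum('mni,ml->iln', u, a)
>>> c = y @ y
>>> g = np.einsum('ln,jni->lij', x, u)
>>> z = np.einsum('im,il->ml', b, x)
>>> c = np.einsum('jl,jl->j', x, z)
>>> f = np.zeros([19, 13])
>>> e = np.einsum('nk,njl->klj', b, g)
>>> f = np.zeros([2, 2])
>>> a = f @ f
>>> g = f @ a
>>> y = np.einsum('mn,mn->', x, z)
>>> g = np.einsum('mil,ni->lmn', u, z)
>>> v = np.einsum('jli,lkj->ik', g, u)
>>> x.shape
(19, 5)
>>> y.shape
()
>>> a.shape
(2, 2)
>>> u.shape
(29, 5, 2)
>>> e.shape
(19, 29, 2)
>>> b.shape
(19, 19)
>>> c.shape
(19,)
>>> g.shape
(2, 29, 19)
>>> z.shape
(19, 5)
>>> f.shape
(2, 2)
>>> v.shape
(19, 5)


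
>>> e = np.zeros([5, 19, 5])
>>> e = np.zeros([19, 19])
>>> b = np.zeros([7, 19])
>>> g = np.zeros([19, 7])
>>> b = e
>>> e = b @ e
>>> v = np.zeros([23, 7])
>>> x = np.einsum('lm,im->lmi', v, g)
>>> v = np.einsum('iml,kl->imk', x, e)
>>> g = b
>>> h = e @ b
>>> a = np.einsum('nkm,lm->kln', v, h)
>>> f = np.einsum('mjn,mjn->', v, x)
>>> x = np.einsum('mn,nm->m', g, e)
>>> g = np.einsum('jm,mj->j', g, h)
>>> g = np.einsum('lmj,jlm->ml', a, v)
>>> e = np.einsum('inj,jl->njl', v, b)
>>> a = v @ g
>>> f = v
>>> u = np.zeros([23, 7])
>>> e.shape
(7, 19, 19)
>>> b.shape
(19, 19)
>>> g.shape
(19, 7)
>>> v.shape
(23, 7, 19)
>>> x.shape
(19,)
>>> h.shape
(19, 19)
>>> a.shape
(23, 7, 7)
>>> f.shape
(23, 7, 19)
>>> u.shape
(23, 7)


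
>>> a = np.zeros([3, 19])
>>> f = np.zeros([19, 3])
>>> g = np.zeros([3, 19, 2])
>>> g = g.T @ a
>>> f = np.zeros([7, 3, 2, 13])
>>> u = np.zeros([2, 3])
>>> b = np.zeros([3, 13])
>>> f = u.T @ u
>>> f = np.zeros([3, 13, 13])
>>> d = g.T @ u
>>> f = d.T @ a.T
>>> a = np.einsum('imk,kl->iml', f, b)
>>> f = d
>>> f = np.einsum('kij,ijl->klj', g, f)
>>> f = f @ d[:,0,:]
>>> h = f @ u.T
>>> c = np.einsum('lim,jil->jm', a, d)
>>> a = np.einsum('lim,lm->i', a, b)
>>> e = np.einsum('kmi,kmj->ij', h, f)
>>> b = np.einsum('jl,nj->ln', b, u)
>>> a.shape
(19,)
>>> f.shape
(2, 3, 3)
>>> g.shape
(2, 19, 19)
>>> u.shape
(2, 3)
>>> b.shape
(13, 2)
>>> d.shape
(19, 19, 3)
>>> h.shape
(2, 3, 2)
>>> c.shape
(19, 13)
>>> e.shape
(2, 3)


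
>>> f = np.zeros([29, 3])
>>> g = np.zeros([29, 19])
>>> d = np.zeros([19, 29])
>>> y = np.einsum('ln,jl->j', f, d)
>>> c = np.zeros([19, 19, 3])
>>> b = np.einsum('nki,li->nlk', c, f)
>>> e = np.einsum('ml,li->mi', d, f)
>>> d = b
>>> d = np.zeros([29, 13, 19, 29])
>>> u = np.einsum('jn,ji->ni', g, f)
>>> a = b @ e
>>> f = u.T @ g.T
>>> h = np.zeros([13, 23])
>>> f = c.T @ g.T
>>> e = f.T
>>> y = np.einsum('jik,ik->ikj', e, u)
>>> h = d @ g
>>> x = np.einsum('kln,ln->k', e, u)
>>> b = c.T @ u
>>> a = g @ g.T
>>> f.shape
(3, 19, 29)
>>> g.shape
(29, 19)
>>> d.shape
(29, 13, 19, 29)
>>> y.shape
(19, 3, 29)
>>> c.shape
(19, 19, 3)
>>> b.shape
(3, 19, 3)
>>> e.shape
(29, 19, 3)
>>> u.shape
(19, 3)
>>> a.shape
(29, 29)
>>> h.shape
(29, 13, 19, 19)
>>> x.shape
(29,)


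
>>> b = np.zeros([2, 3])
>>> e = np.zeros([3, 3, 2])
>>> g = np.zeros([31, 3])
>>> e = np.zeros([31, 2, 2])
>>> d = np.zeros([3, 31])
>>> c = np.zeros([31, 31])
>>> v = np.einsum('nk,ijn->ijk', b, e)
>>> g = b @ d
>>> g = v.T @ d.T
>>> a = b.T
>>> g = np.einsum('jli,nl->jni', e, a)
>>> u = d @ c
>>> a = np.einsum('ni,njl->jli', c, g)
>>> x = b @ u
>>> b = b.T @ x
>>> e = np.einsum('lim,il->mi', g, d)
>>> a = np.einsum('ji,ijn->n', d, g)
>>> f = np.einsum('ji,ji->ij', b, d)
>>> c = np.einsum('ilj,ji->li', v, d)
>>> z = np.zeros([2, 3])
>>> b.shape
(3, 31)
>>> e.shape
(2, 3)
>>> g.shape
(31, 3, 2)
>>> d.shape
(3, 31)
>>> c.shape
(2, 31)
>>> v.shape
(31, 2, 3)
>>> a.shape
(2,)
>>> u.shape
(3, 31)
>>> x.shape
(2, 31)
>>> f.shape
(31, 3)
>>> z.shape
(2, 3)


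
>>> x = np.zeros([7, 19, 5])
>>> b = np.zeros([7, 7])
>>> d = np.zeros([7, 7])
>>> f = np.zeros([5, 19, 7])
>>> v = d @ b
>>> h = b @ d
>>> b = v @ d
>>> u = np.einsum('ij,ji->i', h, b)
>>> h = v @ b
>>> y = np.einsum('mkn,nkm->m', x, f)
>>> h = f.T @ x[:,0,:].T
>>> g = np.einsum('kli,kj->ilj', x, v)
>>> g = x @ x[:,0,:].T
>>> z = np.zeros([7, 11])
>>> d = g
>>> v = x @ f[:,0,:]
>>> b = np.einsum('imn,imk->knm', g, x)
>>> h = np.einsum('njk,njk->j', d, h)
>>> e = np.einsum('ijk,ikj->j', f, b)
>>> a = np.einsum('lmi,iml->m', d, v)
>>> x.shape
(7, 19, 5)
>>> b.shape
(5, 7, 19)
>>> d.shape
(7, 19, 7)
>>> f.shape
(5, 19, 7)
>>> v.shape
(7, 19, 7)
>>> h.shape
(19,)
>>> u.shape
(7,)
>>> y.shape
(7,)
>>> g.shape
(7, 19, 7)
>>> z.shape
(7, 11)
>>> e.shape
(19,)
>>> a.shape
(19,)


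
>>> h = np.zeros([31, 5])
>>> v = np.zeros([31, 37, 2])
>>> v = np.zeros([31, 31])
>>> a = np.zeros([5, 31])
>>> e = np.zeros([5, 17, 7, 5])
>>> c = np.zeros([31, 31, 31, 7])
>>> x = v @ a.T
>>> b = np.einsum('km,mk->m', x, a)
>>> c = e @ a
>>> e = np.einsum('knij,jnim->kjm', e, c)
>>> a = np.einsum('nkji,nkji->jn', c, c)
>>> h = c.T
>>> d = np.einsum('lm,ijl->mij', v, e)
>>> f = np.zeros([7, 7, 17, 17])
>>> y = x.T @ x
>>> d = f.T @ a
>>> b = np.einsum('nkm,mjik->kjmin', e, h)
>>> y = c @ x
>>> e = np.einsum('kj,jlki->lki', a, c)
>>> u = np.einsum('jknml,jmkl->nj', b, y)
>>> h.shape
(31, 7, 17, 5)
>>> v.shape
(31, 31)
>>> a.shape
(7, 5)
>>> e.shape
(17, 7, 31)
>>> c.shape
(5, 17, 7, 31)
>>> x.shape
(31, 5)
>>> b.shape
(5, 7, 31, 17, 5)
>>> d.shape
(17, 17, 7, 5)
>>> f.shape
(7, 7, 17, 17)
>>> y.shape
(5, 17, 7, 5)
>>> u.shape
(31, 5)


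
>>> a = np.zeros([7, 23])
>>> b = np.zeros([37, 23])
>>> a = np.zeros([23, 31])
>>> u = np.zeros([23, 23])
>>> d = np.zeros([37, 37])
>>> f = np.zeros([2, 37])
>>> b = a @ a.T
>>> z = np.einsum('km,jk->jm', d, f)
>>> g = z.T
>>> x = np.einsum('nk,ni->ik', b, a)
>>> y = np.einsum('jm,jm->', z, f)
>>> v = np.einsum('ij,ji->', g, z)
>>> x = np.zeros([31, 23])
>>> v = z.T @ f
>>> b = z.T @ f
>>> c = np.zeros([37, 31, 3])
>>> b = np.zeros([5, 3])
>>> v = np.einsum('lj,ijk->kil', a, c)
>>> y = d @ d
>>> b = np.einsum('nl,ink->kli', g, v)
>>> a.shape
(23, 31)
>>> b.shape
(23, 2, 3)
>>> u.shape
(23, 23)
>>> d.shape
(37, 37)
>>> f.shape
(2, 37)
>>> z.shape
(2, 37)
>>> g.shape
(37, 2)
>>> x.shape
(31, 23)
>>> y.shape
(37, 37)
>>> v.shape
(3, 37, 23)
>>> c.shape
(37, 31, 3)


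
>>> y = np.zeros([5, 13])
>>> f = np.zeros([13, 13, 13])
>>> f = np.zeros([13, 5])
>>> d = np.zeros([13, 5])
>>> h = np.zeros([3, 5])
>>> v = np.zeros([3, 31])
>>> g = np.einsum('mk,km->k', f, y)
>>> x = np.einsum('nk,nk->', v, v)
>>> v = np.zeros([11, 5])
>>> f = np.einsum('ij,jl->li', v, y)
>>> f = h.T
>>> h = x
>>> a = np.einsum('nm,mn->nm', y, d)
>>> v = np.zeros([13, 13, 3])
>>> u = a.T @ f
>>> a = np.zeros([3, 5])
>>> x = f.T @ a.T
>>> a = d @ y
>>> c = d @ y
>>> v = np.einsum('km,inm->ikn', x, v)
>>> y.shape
(5, 13)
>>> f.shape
(5, 3)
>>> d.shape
(13, 5)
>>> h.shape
()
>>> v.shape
(13, 3, 13)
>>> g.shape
(5,)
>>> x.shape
(3, 3)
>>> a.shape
(13, 13)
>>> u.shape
(13, 3)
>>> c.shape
(13, 13)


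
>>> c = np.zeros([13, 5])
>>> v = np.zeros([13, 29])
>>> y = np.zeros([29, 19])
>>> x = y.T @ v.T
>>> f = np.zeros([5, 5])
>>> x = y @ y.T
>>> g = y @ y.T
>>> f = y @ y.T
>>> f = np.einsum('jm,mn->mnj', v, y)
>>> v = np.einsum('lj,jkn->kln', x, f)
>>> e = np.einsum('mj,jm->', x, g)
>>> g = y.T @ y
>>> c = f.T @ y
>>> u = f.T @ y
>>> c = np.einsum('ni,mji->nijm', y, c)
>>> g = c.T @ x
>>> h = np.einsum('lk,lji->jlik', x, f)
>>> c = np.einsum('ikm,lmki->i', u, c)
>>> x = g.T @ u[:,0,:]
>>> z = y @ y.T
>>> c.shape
(13,)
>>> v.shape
(19, 29, 13)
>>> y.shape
(29, 19)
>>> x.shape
(29, 19, 19, 19)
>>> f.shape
(29, 19, 13)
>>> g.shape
(13, 19, 19, 29)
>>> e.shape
()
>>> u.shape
(13, 19, 19)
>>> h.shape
(19, 29, 13, 29)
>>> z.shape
(29, 29)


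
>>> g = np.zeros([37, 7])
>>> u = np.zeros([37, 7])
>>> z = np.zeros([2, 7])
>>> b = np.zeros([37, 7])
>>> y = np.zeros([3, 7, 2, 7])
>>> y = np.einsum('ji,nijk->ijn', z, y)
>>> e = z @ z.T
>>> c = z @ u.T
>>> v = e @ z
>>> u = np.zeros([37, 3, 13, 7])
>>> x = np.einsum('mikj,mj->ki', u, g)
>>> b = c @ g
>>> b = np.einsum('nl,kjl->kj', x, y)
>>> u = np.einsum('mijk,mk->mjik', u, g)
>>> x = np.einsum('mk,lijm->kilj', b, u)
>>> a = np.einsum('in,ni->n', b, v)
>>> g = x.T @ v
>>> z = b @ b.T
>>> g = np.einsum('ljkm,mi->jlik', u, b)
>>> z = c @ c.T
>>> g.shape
(13, 37, 2, 3)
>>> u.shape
(37, 13, 3, 7)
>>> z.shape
(2, 2)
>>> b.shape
(7, 2)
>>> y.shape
(7, 2, 3)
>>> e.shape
(2, 2)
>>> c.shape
(2, 37)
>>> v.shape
(2, 7)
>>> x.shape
(2, 13, 37, 3)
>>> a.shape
(2,)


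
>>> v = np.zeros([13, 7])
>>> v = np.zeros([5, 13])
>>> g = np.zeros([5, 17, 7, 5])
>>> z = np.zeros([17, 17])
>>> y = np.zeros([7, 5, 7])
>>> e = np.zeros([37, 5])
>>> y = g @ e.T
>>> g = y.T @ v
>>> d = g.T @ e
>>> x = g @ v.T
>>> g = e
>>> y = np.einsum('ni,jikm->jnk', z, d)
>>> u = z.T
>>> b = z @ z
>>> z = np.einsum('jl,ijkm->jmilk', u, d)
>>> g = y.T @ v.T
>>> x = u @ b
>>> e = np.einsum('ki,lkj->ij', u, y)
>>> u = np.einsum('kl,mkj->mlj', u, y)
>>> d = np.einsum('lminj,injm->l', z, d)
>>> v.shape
(5, 13)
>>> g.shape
(7, 17, 5)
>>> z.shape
(17, 5, 13, 17, 7)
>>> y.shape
(13, 17, 7)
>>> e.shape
(17, 7)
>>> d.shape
(17,)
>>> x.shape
(17, 17)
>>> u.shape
(13, 17, 7)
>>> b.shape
(17, 17)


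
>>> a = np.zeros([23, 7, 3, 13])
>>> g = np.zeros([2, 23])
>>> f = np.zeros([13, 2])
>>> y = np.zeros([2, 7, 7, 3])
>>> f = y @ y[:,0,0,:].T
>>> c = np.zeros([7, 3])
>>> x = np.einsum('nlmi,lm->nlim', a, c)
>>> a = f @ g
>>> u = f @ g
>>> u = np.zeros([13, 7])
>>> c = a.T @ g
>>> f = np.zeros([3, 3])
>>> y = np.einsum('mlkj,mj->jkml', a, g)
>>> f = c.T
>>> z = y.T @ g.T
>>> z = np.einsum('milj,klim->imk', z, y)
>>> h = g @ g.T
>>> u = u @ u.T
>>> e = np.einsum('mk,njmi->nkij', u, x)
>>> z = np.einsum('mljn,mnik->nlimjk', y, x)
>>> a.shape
(2, 7, 7, 23)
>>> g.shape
(2, 23)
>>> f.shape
(23, 7, 7, 23)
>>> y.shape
(23, 7, 2, 7)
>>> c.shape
(23, 7, 7, 23)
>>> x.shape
(23, 7, 13, 3)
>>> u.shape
(13, 13)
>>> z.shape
(7, 7, 13, 23, 2, 3)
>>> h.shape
(2, 2)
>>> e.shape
(23, 13, 3, 7)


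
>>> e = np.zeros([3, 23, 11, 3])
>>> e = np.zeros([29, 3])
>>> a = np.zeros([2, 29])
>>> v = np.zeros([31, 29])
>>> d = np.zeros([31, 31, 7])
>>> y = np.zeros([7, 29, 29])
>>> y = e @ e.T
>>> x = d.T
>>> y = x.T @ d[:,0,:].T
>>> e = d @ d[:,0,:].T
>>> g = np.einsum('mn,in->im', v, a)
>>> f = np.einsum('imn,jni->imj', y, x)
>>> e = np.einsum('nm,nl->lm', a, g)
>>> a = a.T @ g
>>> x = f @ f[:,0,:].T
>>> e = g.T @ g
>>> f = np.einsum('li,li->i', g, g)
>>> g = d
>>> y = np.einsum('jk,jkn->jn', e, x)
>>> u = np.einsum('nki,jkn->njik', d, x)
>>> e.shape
(31, 31)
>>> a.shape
(29, 31)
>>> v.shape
(31, 29)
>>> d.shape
(31, 31, 7)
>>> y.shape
(31, 31)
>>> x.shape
(31, 31, 31)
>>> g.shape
(31, 31, 7)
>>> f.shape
(31,)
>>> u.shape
(31, 31, 7, 31)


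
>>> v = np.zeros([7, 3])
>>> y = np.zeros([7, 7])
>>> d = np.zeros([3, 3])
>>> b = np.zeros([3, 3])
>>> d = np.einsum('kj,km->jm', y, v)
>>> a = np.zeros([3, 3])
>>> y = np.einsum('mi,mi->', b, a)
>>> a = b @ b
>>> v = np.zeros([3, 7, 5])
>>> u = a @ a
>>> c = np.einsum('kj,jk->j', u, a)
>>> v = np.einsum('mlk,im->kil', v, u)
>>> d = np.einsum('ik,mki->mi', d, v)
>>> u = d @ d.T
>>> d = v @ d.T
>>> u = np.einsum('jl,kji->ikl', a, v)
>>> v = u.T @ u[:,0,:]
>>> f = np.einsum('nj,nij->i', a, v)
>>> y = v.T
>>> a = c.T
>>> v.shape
(3, 5, 3)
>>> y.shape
(3, 5, 3)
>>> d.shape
(5, 3, 5)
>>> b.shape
(3, 3)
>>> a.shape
(3,)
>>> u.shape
(7, 5, 3)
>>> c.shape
(3,)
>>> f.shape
(5,)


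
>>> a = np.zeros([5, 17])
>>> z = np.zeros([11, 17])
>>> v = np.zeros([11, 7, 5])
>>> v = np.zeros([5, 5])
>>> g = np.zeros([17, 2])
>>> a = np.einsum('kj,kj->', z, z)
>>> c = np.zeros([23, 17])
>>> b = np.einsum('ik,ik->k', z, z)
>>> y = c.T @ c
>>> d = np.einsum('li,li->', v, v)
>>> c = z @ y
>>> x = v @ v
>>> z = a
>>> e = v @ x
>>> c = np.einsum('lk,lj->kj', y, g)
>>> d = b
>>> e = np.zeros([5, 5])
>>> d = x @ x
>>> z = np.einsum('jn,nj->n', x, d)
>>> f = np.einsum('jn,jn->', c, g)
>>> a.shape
()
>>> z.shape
(5,)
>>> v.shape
(5, 5)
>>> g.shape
(17, 2)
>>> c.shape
(17, 2)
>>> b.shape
(17,)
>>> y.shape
(17, 17)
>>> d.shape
(5, 5)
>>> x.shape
(5, 5)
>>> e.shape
(5, 5)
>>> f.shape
()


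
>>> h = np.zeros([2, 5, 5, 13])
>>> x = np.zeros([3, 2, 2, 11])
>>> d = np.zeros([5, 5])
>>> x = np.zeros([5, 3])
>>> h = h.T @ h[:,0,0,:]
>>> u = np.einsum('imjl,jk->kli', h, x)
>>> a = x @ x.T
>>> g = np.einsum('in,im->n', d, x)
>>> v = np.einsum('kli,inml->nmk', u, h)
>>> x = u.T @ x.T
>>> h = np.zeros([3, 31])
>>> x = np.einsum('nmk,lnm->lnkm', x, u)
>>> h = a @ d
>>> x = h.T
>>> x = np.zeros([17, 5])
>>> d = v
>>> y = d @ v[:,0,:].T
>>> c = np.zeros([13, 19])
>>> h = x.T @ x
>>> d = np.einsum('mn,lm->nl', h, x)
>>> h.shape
(5, 5)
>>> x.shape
(17, 5)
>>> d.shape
(5, 17)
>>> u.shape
(3, 13, 13)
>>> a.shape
(5, 5)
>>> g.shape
(5,)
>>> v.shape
(5, 5, 3)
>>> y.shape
(5, 5, 5)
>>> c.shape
(13, 19)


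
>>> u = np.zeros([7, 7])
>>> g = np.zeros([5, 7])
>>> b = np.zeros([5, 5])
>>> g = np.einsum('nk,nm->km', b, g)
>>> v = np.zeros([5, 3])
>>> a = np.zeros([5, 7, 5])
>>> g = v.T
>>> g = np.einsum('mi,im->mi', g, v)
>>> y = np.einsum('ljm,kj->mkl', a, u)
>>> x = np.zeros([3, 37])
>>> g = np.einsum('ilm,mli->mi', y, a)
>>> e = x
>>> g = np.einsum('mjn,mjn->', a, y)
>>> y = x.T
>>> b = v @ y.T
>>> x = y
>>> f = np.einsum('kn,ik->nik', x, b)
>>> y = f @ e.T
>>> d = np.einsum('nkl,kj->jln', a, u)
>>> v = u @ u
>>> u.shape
(7, 7)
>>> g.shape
()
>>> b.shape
(5, 37)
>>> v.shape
(7, 7)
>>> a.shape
(5, 7, 5)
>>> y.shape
(3, 5, 3)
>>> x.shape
(37, 3)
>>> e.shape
(3, 37)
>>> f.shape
(3, 5, 37)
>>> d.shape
(7, 5, 5)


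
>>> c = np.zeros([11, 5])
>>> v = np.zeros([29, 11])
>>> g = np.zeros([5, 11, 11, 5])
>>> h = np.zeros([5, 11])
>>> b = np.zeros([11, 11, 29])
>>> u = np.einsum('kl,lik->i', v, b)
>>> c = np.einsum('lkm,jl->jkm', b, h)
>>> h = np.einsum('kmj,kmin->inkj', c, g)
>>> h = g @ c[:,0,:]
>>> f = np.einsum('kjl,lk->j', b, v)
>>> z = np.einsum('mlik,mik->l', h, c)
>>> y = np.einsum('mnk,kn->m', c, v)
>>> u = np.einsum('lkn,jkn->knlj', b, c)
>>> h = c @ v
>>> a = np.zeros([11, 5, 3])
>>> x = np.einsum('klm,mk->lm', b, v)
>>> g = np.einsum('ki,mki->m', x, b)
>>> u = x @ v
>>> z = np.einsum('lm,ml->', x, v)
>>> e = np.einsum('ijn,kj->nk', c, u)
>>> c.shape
(5, 11, 29)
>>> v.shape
(29, 11)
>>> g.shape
(11,)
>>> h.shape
(5, 11, 11)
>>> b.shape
(11, 11, 29)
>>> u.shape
(11, 11)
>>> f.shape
(11,)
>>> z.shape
()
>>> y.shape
(5,)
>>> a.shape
(11, 5, 3)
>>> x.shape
(11, 29)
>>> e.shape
(29, 11)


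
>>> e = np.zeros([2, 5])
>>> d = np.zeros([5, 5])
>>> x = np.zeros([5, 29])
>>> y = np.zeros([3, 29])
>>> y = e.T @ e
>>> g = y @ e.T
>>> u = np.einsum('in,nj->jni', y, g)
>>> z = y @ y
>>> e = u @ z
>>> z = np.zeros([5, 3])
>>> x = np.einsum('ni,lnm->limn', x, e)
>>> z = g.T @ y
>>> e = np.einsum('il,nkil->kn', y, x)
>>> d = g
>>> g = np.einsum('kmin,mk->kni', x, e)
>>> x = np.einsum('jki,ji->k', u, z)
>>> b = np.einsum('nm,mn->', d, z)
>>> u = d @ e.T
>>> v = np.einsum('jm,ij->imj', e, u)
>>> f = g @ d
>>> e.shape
(29, 2)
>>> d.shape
(5, 2)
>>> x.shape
(5,)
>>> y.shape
(5, 5)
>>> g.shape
(2, 5, 5)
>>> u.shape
(5, 29)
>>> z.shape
(2, 5)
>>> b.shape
()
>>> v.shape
(5, 2, 29)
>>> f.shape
(2, 5, 2)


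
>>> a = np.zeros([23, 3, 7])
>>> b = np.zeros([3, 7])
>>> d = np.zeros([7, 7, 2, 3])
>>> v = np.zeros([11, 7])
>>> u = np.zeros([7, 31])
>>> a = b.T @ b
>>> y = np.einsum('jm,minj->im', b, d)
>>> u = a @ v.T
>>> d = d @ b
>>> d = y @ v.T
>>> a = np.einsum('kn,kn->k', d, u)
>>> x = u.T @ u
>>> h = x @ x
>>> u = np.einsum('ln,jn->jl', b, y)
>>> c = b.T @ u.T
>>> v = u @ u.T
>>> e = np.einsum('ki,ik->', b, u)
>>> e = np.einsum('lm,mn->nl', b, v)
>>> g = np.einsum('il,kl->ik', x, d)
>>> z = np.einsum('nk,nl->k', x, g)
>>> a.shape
(7,)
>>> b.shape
(3, 7)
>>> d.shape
(7, 11)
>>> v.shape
(7, 7)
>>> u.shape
(7, 3)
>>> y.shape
(7, 7)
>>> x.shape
(11, 11)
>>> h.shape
(11, 11)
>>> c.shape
(7, 7)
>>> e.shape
(7, 3)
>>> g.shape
(11, 7)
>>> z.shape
(11,)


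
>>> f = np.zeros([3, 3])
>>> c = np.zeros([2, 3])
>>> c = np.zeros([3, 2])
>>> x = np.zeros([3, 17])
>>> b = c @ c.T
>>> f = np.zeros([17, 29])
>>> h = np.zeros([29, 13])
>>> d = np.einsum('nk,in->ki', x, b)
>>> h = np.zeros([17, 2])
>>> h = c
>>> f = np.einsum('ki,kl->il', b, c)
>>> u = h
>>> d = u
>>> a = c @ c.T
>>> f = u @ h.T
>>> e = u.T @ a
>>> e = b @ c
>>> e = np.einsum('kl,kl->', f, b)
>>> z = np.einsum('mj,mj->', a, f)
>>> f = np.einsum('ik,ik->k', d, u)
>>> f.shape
(2,)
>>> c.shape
(3, 2)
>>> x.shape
(3, 17)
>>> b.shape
(3, 3)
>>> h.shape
(3, 2)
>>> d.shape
(3, 2)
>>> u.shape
(3, 2)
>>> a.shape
(3, 3)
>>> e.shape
()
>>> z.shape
()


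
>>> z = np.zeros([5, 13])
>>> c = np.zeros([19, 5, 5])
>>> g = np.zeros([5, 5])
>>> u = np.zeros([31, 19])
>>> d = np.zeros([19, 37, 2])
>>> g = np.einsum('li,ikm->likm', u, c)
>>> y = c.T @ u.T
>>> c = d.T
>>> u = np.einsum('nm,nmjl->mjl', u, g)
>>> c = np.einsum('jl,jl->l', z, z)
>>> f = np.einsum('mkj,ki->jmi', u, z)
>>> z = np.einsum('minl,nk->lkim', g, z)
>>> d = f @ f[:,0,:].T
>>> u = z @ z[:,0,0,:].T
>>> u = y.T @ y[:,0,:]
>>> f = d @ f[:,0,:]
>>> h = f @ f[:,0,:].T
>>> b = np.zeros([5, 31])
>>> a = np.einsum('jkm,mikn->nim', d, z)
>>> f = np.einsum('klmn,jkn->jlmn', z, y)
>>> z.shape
(5, 13, 19, 31)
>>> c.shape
(13,)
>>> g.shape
(31, 19, 5, 5)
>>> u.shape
(31, 5, 31)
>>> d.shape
(5, 19, 5)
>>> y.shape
(5, 5, 31)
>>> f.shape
(5, 13, 19, 31)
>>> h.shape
(5, 19, 5)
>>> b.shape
(5, 31)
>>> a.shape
(31, 13, 5)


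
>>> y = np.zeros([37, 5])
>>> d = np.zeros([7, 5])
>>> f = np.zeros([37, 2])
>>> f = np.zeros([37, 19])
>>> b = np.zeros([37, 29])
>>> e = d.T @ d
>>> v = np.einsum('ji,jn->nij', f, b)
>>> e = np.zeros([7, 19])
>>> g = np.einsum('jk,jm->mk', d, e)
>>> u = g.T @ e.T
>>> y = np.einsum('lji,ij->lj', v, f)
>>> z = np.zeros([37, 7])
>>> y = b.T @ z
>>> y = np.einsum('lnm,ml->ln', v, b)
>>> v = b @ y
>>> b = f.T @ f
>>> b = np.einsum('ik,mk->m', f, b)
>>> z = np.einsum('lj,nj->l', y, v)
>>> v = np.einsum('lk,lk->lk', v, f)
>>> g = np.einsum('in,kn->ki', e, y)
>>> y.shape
(29, 19)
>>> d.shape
(7, 5)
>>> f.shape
(37, 19)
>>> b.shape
(19,)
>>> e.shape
(7, 19)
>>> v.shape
(37, 19)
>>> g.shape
(29, 7)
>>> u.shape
(5, 7)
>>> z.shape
(29,)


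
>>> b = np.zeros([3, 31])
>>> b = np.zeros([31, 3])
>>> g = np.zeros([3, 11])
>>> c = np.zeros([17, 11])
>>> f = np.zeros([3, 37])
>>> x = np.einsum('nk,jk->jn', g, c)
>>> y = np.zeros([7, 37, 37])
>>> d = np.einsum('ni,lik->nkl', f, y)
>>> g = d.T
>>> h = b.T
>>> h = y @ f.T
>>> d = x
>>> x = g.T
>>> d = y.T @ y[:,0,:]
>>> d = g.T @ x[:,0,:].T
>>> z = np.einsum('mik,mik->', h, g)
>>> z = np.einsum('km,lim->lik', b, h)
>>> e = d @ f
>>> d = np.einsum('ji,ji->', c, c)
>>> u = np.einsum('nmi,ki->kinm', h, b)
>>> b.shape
(31, 3)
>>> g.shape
(7, 37, 3)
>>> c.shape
(17, 11)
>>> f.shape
(3, 37)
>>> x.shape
(3, 37, 7)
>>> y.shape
(7, 37, 37)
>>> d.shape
()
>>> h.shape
(7, 37, 3)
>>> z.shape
(7, 37, 31)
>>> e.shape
(3, 37, 37)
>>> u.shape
(31, 3, 7, 37)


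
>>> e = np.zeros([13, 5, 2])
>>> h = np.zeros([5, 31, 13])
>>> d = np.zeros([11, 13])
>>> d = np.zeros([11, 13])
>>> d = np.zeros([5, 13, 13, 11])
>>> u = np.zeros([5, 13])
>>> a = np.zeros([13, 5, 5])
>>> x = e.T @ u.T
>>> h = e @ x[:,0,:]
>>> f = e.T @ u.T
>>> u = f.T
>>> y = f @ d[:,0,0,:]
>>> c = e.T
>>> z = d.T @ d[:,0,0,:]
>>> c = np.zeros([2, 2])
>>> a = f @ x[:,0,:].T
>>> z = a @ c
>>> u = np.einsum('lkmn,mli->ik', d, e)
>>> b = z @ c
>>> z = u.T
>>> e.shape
(13, 5, 2)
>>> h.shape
(13, 5, 5)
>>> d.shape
(5, 13, 13, 11)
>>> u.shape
(2, 13)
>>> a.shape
(2, 5, 2)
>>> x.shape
(2, 5, 5)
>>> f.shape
(2, 5, 5)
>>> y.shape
(2, 5, 11)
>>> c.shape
(2, 2)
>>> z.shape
(13, 2)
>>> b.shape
(2, 5, 2)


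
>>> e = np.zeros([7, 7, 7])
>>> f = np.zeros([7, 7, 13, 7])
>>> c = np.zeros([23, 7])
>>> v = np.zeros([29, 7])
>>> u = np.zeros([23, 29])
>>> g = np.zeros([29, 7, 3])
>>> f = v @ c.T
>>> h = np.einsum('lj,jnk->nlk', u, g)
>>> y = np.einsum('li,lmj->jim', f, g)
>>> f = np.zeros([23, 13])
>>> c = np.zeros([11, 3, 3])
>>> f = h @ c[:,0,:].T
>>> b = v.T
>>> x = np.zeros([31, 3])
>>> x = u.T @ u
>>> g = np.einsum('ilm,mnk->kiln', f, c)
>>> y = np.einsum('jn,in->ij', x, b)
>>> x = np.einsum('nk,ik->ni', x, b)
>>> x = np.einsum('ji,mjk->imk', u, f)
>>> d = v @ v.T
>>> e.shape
(7, 7, 7)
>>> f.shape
(7, 23, 11)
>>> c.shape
(11, 3, 3)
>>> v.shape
(29, 7)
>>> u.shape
(23, 29)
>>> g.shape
(3, 7, 23, 3)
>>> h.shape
(7, 23, 3)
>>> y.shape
(7, 29)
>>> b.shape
(7, 29)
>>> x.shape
(29, 7, 11)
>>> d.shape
(29, 29)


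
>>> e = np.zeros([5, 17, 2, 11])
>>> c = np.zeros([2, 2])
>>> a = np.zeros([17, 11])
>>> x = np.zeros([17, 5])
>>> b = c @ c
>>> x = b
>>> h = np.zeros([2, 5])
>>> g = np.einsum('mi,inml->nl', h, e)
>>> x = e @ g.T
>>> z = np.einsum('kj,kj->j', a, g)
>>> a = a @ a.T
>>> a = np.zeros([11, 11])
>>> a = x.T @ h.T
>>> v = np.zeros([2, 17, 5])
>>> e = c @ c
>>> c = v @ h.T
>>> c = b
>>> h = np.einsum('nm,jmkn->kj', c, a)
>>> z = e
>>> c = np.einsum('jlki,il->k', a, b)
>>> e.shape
(2, 2)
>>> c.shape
(17,)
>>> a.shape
(17, 2, 17, 2)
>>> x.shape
(5, 17, 2, 17)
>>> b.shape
(2, 2)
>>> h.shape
(17, 17)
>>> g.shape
(17, 11)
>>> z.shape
(2, 2)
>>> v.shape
(2, 17, 5)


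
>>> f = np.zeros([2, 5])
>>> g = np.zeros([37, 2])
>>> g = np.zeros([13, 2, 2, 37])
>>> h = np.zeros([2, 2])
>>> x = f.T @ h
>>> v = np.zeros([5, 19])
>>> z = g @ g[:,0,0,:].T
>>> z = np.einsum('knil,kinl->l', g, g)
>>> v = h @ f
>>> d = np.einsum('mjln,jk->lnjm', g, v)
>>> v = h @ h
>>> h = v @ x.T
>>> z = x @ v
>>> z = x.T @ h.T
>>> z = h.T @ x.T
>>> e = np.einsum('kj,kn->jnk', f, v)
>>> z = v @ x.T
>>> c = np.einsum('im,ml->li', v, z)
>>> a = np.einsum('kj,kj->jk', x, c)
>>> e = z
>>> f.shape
(2, 5)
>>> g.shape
(13, 2, 2, 37)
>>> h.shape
(2, 5)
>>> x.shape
(5, 2)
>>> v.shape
(2, 2)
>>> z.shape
(2, 5)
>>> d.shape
(2, 37, 2, 13)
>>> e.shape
(2, 5)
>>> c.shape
(5, 2)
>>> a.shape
(2, 5)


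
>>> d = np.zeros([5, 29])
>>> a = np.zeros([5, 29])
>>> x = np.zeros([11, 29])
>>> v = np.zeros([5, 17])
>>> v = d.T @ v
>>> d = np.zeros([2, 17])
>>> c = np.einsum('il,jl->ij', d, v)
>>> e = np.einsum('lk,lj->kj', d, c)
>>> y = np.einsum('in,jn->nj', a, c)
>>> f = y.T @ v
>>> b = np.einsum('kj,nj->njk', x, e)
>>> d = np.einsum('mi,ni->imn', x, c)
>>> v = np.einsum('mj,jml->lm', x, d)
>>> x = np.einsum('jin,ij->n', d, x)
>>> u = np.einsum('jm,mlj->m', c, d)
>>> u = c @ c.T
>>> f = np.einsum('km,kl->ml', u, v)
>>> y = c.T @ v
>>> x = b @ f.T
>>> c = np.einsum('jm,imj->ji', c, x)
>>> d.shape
(29, 11, 2)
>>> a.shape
(5, 29)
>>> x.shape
(17, 29, 2)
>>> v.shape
(2, 11)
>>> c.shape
(2, 17)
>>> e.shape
(17, 29)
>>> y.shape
(29, 11)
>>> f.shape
(2, 11)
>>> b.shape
(17, 29, 11)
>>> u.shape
(2, 2)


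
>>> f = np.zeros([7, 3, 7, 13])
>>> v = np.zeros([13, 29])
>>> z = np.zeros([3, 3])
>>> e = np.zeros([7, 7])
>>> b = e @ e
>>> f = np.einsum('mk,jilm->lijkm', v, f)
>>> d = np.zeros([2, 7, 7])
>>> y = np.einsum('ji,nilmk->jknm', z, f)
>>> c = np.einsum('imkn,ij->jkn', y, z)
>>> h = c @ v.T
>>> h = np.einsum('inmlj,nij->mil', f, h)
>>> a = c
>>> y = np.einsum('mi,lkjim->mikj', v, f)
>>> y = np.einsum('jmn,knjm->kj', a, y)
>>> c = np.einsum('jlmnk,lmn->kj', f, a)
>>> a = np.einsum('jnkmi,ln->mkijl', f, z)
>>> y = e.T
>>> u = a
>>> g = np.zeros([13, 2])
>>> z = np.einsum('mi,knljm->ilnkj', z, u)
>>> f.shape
(7, 3, 7, 29, 13)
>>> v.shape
(13, 29)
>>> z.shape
(3, 13, 7, 29, 7)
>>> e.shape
(7, 7)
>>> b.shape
(7, 7)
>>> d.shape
(2, 7, 7)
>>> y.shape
(7, 7)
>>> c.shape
(13, 7)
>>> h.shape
(7, 7, 29)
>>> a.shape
(29, 7, 13, 7, 3)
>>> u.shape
(29, 7, 13, 7, 3)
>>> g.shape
(13, 2)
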